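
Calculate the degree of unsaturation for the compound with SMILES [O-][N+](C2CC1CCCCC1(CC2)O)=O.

3

Molecular formula from the SMILES: C10H17NO3.
DoU = (2C + 2 + N − H − X)/2 = (2·10 + 2 + 1 − 17 − 0)/2 = 6/2 = 3.
(Structurally: 2 ring(s) + 1 π bond(s) = 3.)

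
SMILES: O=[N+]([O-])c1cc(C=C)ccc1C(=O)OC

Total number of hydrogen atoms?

9

Hydrogens are implicit in SMILES; fill each atom to its normal valence:
  3 × C (aromatic): 1 H each → 3
  3 × C (aromatic): no H
  3 × O: no H
  1 × C: 3 H
  1 × C: 2 H
  1 × C: 1 H
  1 × C: no H
  1 × N (charge +1): no H
  1 × O (charge -1): no H
  Total hydrogens = 9.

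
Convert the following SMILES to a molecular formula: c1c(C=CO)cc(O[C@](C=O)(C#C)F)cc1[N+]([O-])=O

C12H8FNO5

Heavy atoms from the SMILES: 12 C, 1 F, 1 N, 5 O.
Implicit hydrogens by atom environment:
  4 × C: 1 H each → 4
  3 × C (aromatic): 1 H each → 3
  3 × C (aromatic): no H
  3 × O: no H
  2 × C: no H
  1 × F: no H
  1 × N (charge +1): no H
  1 × O: 1 H
  1 × O (charge -1): no H
  Total hydrogens = 8.
Molecular formula: C12H8FNO5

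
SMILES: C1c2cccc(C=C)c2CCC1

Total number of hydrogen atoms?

14

Hydrogens are implicit in SMILES; fill each atom to its normal valence:
  5 × C: 2 H each → 10
  3 × C (aromatic): 1 H each → 3
  3 × C (aromatic): no H
  1 × C: 1 H
  Total hydrogens = 14.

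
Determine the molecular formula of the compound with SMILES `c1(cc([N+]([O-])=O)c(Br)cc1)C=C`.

C8H6BrNO2

Heavy atoms from the SMILES: 1 Br, 8 C, 1 N, 2 O.
Implicit hydrogens by atom environment:
  3 × C (aromatic): 1 H each → 3
  3 × C (aromatic): no H
  1 × Br: no H
  1 × C: 2 H
  1 × C: 1 H
  1 × N (charge +1): no H
  1 × O: no H
  1 × O (charge -1): no H
  Total hydrogens = 6.
Molecular formula: C8H6BrNO2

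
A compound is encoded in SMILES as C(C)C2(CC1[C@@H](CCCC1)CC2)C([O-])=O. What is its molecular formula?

C13H21O2-

Heavy atoms from the SMILES: 13 C, 2 O.
Implicit hydrogens by atom environment:
  8 × C: 2 H each → 16
  2 × C: 1 H each → 2
  2 × C: no H
  1 × C: 3 H
  1 × O: no H
  1 × O (charge -1): no H
  Total hydrogens = 21.
Net charge -1.
Molecular formula: C13H21O2-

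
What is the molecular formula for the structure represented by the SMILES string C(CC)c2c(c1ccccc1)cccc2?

C15H16

Heavy atoms from the SMILES: 15 C.
Implicit hydrogens by atom environment:
  9 × C (aromatic): 1 H each → 9
  3 × C (aromatic): no H
  2 × C: 2 H each → 4
  1 × C: 3 H
  Total hydrogens = 16.
Molecular formula: C15H16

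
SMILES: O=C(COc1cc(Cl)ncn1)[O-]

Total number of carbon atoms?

The symbol for carbon appears 6 times in the SMILES. Lowercase c denotes aromatic carbon and counts toward C.

6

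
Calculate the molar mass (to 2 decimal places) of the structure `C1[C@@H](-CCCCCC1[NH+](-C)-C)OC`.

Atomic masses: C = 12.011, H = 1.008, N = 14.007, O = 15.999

Molecular formula: C11H24NO+.
M = 11×12.011 + 24×1.008 + 1×14.007 + 1×15.999 = 186.32 g/mol.

186.32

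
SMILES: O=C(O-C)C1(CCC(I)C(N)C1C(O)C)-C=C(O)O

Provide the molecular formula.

Heavy atoms from the SMILES: 12 C, 1 I, 1 N, 5 O.
Implicit hydrogens by atom environment:
  5 × C: 1 H each → 5
  3 × C: no H
  3 × O: 1 H each → 3
  2 × C: 3 H each → 6
  2 × C: 2 H each → 4
  2 × O: no H
  1 × I: no H
  1 × N: 2 H
  Total hydrogens = 20.
Molecular formula: C12H20INO5

C12H20INO5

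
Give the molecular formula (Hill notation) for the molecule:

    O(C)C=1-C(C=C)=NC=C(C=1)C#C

C10H9NO

Heavy atoms from the SMILES: 10 C, 1 N, 1 O.
Implicit hydrogens by atom environment:
  3 × C (aromatic): no H
  2 × C (aromatic): 1 H each → 2
  2 × C: 1 H each → 2
  1 × C: 3 H
  1 × C: 2 H
  1 × C: no H
  1 × N (aromatic): no H
  1 × O: no H
  Total hydrogens = 9.
Molecular formula: C10H9NO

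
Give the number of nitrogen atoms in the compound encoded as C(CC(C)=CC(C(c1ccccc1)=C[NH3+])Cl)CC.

1

The symbol for nitrogen appears 1 time in the SMILES.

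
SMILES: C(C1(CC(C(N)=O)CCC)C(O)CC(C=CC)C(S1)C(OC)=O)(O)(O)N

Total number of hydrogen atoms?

Hydrogens are implicit in SMILES; fill each atom to its normal valence:
  6 × C: 1 H each → 6
  4 × C: 2 H each → 8
  4 × C: no H
  3 × C: 3 H each → 9
  3 × O: 1 H each → 3
  3 × O: no H
  2 × N: 2 H each → 4
  1 × S: no H
  Total hydrogens = 30.

30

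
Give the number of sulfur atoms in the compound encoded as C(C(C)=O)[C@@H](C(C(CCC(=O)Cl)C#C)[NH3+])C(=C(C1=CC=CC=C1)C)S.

The symbol for sulfur appears 1 time in the SMILES.

1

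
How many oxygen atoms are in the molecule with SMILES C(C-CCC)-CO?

1

The symbol for oxygen appears 1 time in the SMILES.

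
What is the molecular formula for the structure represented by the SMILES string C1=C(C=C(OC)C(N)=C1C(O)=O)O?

C8H9NO4

Heavy atoms from the SMILES: 8 C, 1 N, 4 O.
Implicit hydrogens by atom environment:
  4 × C (aromatic): no H
  2 × C (aromatic): 1 H each → 2
  2 × O: 1 H each → 2
  2 × O: no H
  1 × C: 3 H
  1 × C: no H
  1 × N: 2 H
  Total hydrogens = 9.
Molecular formula: C8H9NO4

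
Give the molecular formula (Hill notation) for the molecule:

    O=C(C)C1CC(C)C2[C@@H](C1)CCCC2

Heavy atoms from the SMILES: 13 C, 1 O.
Implicit hydrogens by atom environment:
  6 × C: 2 H each → 12
  4 × C: 1 H each → 4
  2 × C: 3 H each → 6
  1 × C: no H
  1 × O: no H
  Total hydrogens = 22.
Molecular formula: C13H22O

C13H22O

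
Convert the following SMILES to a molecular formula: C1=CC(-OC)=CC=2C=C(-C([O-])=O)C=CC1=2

Heavy atoms from the SMILES: 12 C, 3 O.
Implicit hydrogens by atom environment:
  6 × C (aromatic): 1 H each → 6
  4 × C (aromatic): no H
  2 × O: no H
  1 × C: 3 H
  1 × C: no H
  1 × O (charge -1): no H
  Total hydrogens = 9.
Net charge -1.
Molecular formula: C12H9O3-

C12H9O3-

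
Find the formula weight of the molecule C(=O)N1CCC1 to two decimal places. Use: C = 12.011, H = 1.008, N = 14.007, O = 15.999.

Molecular formula: C4H7NO.
M = 4×12.011 + 7×1.008 + 1×14.007 + 1×15.999 = 85.11 g/mol.

85.11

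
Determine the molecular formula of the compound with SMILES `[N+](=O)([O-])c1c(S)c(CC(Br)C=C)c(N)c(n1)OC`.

C10H12BrN3O3S

Heavy atoms from the SMILES: 1 Br, 10 C, 3 N, 3 O, 1 S.
Implicit hydrogens by atom environment:
  5 × C (aromatic): no H
  2 × C: 2 H each → 4
  2 × C: 1 H each → 2
  2 × O: no H
  1 × Br: no H
  1 × C: 3 H
  1 × N: 2 H
  1 × N (aromatic): no H
  1 × N (charge +1): no H
  1 × O (charge -1): no H
  1 × S: 1 H
  Total hydrogens = 12.
Molecular formula: C10H12BrN3O3S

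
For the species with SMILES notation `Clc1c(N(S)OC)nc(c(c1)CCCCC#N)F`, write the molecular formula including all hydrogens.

C11H13ClFN3OS

Heavy atoms from the SMILES: 11 C, 1 Cl, 1 F, 3 N, 1 O, 1 S.
Implicit hydrogens by atom environment:
  4 × C: 2 H each → 8
  4 × C (aromatic): no H
  2 × N: no H
  1 × C: 3 H
  1 × C (aromatic): 1 H
  1 × C: no H
  1 × Cl: no H
  1 × F: no H
  1 × N (aromatic): no H
  1 × O: no H
  1 × S: 1 H
  Total hydrogens = 13.
Molecular formula: C11H13ClFN3OS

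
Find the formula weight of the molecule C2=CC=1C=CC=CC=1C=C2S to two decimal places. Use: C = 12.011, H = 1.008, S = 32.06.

160.23

Molecular formula: C10H8S.
M = 10×12.011 + 8×1.008 + 1×32.06 = 160.23 g/mol.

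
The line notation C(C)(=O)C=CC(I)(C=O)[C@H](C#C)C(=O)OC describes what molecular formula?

C11H11IO4

Heavy atoms from the SMILES: 11 C, 1 I, 4 O.
Implicit hydrogens by atom environment:
  5 × C: 1 H each → 5
  4 × C: no H
  4 × O: no H
  2 × C: 3 H each → 6
  1 × I: no H
  Total hydrogens = 11.
Molecular formula: C11H11IO4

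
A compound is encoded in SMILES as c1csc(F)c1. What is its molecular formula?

Heavy atoms from the SMILES: 4 C, 1 F, 1 S.
Implicit hydrogens by atom environment:
  3 × C (aromatic): 1 H each → 3
  1 × C (aromatic): no H
  1 × F: no H
  1 × S (aromatic): no H
  Total hydrogens = 3.
Molecular formula: C4H3FS

C4H3FS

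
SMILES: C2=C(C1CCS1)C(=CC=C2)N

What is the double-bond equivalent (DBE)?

5

Molecular formula from the SMILES: C9H11NS.
DoU = (2C + 2 + N − H − X)/2 = (2·9 + 2 + 1 − 11 − 0)/2 = 10/2 = 5.
(Structurally: 2 ring(s) + 3 π bond(s) = 5.)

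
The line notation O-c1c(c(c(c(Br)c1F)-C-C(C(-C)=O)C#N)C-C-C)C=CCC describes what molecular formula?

Heavy atoms from the SMILES: 1 Br, 18 C, 1 F, 1 N, 2 O.
Implicit hydrogens by atom environment:
  6 × C (aromatic): no H
  4 × C: 2 H each → 8
  3 × C: 3 H each → 9
  3 × C: 1 H each → 3
  2 × C: no H
  1 × Br: no H
  1 × F: no H
  1 × N: no H
  1 × O: 1 H
  1 × O: no H
  Total hydrogens = 21.
Molecular formula: C18H21BrFNO2

C18H21BrFNO2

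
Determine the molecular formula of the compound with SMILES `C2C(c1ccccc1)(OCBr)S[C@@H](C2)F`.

C11H12BrFOS

Heavy atoms from the SMILES: 1 Br, 11 C, 1 F, 1 O, 1 S.
Implicit hydrogens by atom environment:
  5 × C (aromatic): 1 H each → 5
  3 × C: 2 H each → 6
  1 × Br: no H
  1 × C: 1 H
  1 × C: no H
  1 × C (aromatic): no H
  1 × F: no H
  1 × O: no H
  1 × S: no H
  Total hydrogens = 12.
Molecular formula: C11H12BrFOS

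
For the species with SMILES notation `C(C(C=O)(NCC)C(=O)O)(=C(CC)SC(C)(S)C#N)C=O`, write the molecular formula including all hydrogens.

Heavy atoms from the SMILES: 13 C, 2 N, 4 O, 2 S.
Implicit hydrogens by atom environment:
  6 × C: no H
  3 × C: 3 H each → 9
  3 × O: no H
  2 × C: 2 H each → 4
  2 × C: 1 H each → 2
  1 × N: 1 H
  1 × N: no H
  1 × O: 1 H
  1 × S: 1 H
  1 × S: no H
  Total hydrogens = 18.
Molecular formula: C13H18N2O4S2

C13H18N2O4S2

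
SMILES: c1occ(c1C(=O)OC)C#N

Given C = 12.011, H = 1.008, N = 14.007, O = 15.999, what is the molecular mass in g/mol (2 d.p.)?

151.12

Molecular formula: C7H5NO3.
M = 7×12.011 + 5×1.008 + 1×14.007 + 3×15.999 = 151.12 g/mol.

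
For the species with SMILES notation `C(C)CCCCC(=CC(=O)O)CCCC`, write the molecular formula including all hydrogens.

Heavy atoms from the SMILES: 13 C, 2 O.
Implicit hydrogens by atom environment:
  8 × C: 2 H each → 16
  2 × C: 3 H each → 6
  2 × C: no H
  1 × C: 1 H
  1 × O: 1 H
  1 × O: no H
  Total hydrogens = 24.
Molecular formula: C13H24O2

C13H24O2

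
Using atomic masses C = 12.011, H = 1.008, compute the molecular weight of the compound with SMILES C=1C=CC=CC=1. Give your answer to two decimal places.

78.11

Molecular formula: C6H6.
M = 6×12.011 + 6×1.008 = 78.11 g/mol.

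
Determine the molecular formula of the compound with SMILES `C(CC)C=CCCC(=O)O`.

C8H14O2

Heavy atoms from the SMILES: 8 C, 2 O.
Implicit hydrogens by atom environment:
  4 × C: 2 H each → 8
  2 × C: 1 H each → 2
  1 × C: 3 H
  1 × C: no H
  1 × O: 1 H
  1 × O: no H
  Total hydrogens = 14.
Molecular formula: C8H14O2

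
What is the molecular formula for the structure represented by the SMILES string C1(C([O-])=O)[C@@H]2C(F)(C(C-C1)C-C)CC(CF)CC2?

Heavy atoms from the SMILES: 14 C, 2 F, 2 O.
Implicit hydrogens by atom environment:
  7 × C: 2 H each → 14
  4 × C: 1 H each → 4
  2 × C: no H
  2 × F: no H
  1 × C: 3 H
  1 × O: no H
  1 × O (charge -1): no H
  Total hydrogens = 21.
Net charge -1.
Molecular formula: C14H21F2O2-

C14H21F2O2-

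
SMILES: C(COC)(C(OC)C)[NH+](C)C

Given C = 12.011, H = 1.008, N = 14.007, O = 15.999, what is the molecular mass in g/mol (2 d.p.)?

Molecular formula: C8H20NO2+.
M = 8×12.011 + 20×1.008 + 1×14.007 + 2×15.999 = 162.25 g/mol.

162.25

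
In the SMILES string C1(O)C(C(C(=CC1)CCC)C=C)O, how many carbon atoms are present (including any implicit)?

11

The symbol for carbon appears 11 times in the SMILES.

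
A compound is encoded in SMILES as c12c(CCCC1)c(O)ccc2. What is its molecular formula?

C10H12O

Heavy atoms from the SMILES: 10 C, 1 O.
Implicit hydrogens by atom environment:
  4 × C: 2 H each → 8
  3 × C (aromatic): 1 H each → 3
  3 × C (aromatic): no H
  1 × O: 1 H
  Total hydrogens = 12.
Molecular formula: C10H12O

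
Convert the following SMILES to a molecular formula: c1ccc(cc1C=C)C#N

C9H7N

Heavy atoms from the SMILES: 9 C, 1 N.
Implicit hydrogens by atom environment:
  4 × C (aromatic): 1 H each → 4
  2 × C (aromatic): no H
  1 × C: 2 H
  1 × C: 1 H
  1 × C: no H
  1 × N: no H
  Total hydrogens = 7.
Molecular formula: C9H7N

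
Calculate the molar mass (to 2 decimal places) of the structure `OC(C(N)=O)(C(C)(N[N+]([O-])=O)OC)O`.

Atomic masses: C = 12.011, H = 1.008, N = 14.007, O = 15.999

209.16

Molecular formula: C5H11N3O6.
M = 5×12.011 + 11×1.008 + 3×14.007 + 6×15.999 = 209.16 g/mol.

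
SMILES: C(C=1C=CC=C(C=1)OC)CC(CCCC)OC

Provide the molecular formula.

C15H24O2

Heavy atoms from the SMILES: 15 C, 2 O.
Implicit hydrogens by atom environment:
  5 × C: 2 H each → 10
  4 × C (aromatic): 1 H each → 4
  3 × C: 3 H each → 9
  2 × C (aromatic): no H
  2 × O: no H
  1 × C: 1 H
  Total hydrogens = 24.
Molecular formula: C15H24O2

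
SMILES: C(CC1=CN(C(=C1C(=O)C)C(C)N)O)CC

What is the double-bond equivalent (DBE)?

4

Molecular formula from the SMILES: C12H20N2O2.
DoU = (2C + 2 + N − H − X)/2 = (2·12 + 2 + 2 − 20 − 0)/2 = 8/2 = 4.
(Structurally: 1 ring(s) + 3 π bond(s) = 4.)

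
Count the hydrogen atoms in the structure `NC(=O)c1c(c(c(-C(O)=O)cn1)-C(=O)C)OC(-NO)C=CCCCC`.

21

Hydrogens are implicit in SMILES; fill each atom to its normal valence:
  4 × C (aromatic): no H
  4 × O: no H
  3 × C: 2 H each → 6
  3 × C: 1 H each → 3
  3 × C: no H
  2 × C: 3 H each → 6
  2 × O: 1 H each → 2
  1 × C (aromatic): 1 H
  1 × N: 2 H
  1 × N: 1 H
  1 × N (aromatic): no H
  Total hydrogens = 21.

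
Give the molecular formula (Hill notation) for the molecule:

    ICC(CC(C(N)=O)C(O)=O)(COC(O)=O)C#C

Heavy atoms from the SMILES: 10 C, 1 I, 1 N, 6 O.
Implicit hydrogens by atom environment:
  5 × C: no H
  4 × O: no H
  3 × C: 2 H each → 6
  2 × C: 1 H each → 2
  2 × O: 1 H each → 2
  1 × I: no H
  1 × N: 2 H
  Total hydrogens = 12.
Molecular formula: C10H12INO6

C10H12INO6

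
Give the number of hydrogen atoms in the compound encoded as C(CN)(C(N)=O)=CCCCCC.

Hydrogens are implicit in SMILES; fill each atom to its normal valence:
  5 × C: 2 H each → 10
  2 × C: no H
  2 × N: 2 H each → 4
  1 × C: 3 H
  1 × C: 1 H
  1 × O: no H
  Total hydrogens = 18.

18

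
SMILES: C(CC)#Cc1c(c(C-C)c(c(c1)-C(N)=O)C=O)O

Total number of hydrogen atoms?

15

Hydrogens are implicit in SMILES; fill each atom to its normal valence:
  5 × C (aromatic): no H
  3 × C: no H
  2 × C: 3 H each → 6
  2 × C: 2 H each → 4
  2 × O: no H
  1 × C (aromatic): 1 H
  1 × C: 1 H
  1 × N: 2 H
  1 × O: 1 H
  Total hydrogens = 15.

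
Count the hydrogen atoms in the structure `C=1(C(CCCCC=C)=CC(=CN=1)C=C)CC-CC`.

25

Hydrogens are implicit in SMILES; fill each atom to its normal valence:
  9 × C: 2 H each → 18
  3 × C (aromatic): no H
  2 × C (aromatic): 1 H each → 2
  2 × C: 1 H each → 2
  1 × C: 3 H
  1 × N (aromatic): no H
  Total hydrogens = 25.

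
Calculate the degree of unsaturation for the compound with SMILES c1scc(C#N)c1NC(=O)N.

6

Molecular formula from the SMILES: C6H5N3OS.
DoU = (2C + 2 + N − H − X)/2 = (2·6 + 2 + 3 − 5 − 0)/2 = 12/2 = 6.
(Structurally: 1 ring(s) + 5 π bond(s) = 6.)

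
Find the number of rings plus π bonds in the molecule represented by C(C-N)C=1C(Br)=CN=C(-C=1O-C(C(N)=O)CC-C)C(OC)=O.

Molecular formula from the SMILES: C14H20BrN3O4.
DoU = (2C + 2 + N − H − X)/2 = (2·14 + 2 + 3 − 20 − 1)/2 = 12/2 = 6.
(Structurally: 1 ring(s) + 5 π bond(s) = 6.)

6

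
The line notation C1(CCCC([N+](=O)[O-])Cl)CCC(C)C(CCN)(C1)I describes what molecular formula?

C13H24ClIN2O2

Heavy atoms from the SMILES: 13 C, 1 Cl, 1 I, 2 N, 2 O.
Implicit hydrogens by atom environment:
  8 × C: 2 H each → 16
  3 × C: 1 H each → 3
  1 × C: 3 H
  1 × C: no H
  1 × Cl: no H
  1 × I: no H
  1 × N: 2 H
  1 × N (charge +1): no H
  1 × O: no H
  1 × O (charge -1): no H
  Total hydrogens = 24.
Molecular formula: C13H24ClIN2O2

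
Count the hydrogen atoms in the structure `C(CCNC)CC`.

15

Hydrogens are implicit in SMILES; fill each atom to its normal valence:
  4 × C: 2 H each → 8
  2 × C: 3 H each → 6
  1 × N: 1 H
  Total hydrogens = 15.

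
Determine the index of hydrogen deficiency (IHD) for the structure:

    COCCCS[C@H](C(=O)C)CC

1

Molecular formula from the SMILES: C9H18O2S.
DoU = (2C + 2 + N − H − X)/2 = (2·9 + 2 + 0 − 18 − 0)/2 = 2/2 = 1.
(Structurally: 0 ring(s) + 1 π bond(s) = 1.)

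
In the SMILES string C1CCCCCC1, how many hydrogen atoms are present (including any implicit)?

Hydrogens are implicit in SMILES; fill each atom to its normal valence:
  7 × C: 2 H each → 14
  Total hydrogens = 14.

14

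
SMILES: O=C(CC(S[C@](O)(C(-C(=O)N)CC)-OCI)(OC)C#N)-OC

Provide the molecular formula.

C12H19IN2O6S

Heavy atoms from the SMILES: 12 C, 1 I, 2 N, 6 O, 1 S.
Implicit hydrogens by atom environment:
  5 × C: no H
  5 × O: no H
  3 × C: 3 H each → 9
  3 × C: 2 H each → 6
  1 × C: 1 H
  1 × I: no H
  1 × N: 2 H
  1 × N: no H
  1 × O: 1 H
  1 × S: no H
  Total hydrogens = 19.
Molecular formula: C12H19IN2O6S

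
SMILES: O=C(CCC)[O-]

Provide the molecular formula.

Heavy atoms from the SMILES: 4 C, 2 O.
Implicit hydrogens by atom environment:
  2 × C: 2 H each → 4
  1 × C: 3 H
  1 × C: no H
  1 × O: no H
  1 × O (charge -1): no H
  Total hydrogens = 7.
Net charge -1.
Molecular formula: C4H7O2-

C4H7O2-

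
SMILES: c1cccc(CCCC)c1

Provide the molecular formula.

C10H14

Heavy atoms from the SMILES: 10 C.
Implicit hydrogens by atom environment:
  5 × C (aromatic): 1 H each → 5
  3 × C: 2 H each → 6
  1 × C: 3 H
  1 × C (aromatic): no H
  Total hydrogens = 14.
Molecular formula: C10H14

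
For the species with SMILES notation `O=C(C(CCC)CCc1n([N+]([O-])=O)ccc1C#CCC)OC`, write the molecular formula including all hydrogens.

C16H22N2O4

Heavy atoms from the SMILES: 16 C, 2 N, 4 O.
Implicit hydrogens by atom environment:
  5 × C: 2 H each → 10
  3 × C: 3 H each → 9
  3 × C: no H
  3 × O: no H
  2 × C (aromatic): 1 H each → 2
  2 × C (aromatic): no H
  1 × C: 1 H
  1 × N (aromatic): no H
  1 × N (charge +1): no H
  1 × O (charge -1): no H
  Total hydrogens = 22.
Molecular formula: C16H22N2O4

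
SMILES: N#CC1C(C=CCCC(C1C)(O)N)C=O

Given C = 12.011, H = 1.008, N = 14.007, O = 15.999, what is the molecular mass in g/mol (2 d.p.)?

Molecular formula: C11H16N2O2.
M = 11×12.011 + 16×1.008 + 2×14.007 + 2×15.999 = 208.26 g/mol.

208.26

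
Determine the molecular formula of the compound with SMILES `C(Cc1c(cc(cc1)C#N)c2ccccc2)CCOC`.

Heavy atoms from the SMILES: 18 C, 1 N, 1 O.
Implicit hydrogens by atom environment:
  8 × C (aromatic): 1 H each → 8
  4 × C: 2 H each → 8
  4 × C (aromatic): no H
  1 × C: 3 H
  1 × C: no H
  1 × N: no H
  1 × O: no H
  Total hydrogens = 19.
Molecular formula: C18H19NO

C18H19NO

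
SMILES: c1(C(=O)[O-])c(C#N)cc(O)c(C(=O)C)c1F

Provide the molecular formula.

Heavy atoms from the SMILES: 10 C, 1 F, 1 N, 4 O.
Implicit hydrogens by atom environment:
  5 × C (aromatic): no H
  3 × C: no H
  2 × O: no H
  1 × C: 3 H
  1 × C (aromatic): 1 H
  1 × F: no H
  1 × N: no H
  1 × O: 1 H
  1 × O (charge -1): no H
  Total hydrogens = 5.
Net charge -1.
Molecular formula: C10H5FNO4-

C10H5FNO4-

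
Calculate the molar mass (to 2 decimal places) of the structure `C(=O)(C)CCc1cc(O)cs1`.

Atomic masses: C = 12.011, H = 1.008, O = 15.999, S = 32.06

Molecular formula: C8H10O2S.
M = 8×12.011 + 10×1.008 + 2×15.999 + 1×32.06 = 170.23 g/mol.

170.23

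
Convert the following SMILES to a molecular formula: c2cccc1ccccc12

C10H8

Heavy atoms from the SMILES: 10 C.
Implicit hydrogens by atom environment:
  8 × C (aromatic): 1 H each → 8
  2 × C (aromatic): no H
  Total hydrogens = 8.
Molecular formula: C10H8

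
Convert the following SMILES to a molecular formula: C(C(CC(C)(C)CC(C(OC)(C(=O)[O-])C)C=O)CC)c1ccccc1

C21H31O4-

Heavy atoms from the SMILES: 21 C, 4 O.
Implicit hydrogens by atom environment:
  5 × C: 3 H each → 15
  5 × C (aromatic): 1 H each → 5
  4 × C: 2 H each → 8
  3 × C: 1 H each → 3
  3 × C: no H
  3 × O: no H
  1 × C (aromatic): no H
  1 × O (charge -1): no H
  Total hydrogens = 31.
Net charge -1.
Molecular formula: C21H31O4-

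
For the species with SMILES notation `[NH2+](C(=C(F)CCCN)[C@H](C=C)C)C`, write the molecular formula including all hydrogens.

Heavy atoms from the SMILES: 10 C, 1 F, 2 N.
Implicit hydrogens by atom environment:
  4 × C: 2 H each → 8
  2 × C: 3 H each → 6
  2 × C: 1 H each → 2
  2 × C: no H
  1 × F: no H
  1 × N (charge +1): 2 H
  1 × N: 2 H
  Total hydrogens = 20.
Net charge +1.
Molecular formula: C10H20FN2+

C10H20FN2+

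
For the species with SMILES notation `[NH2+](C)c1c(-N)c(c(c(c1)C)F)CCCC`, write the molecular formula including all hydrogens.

Heavy atoms from the SMILES: 12 C, 1 F, 2 N.
Implicit hydrogens by atom environment:
  5 × C (aromatic): no H
  3 × C: 3 H each → 9
  3 × C: 2 H each → 6
  1 × C (aromatic): 1 H
  1 × F: no H
  1 × N (charge +1): 2 H
  1 × N: 2 H
  Total hydrogens = 20.
Net charge +1.
Molecular formula: C12H20FN2+

C12H20FN2+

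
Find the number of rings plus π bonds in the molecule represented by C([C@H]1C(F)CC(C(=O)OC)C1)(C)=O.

3

Molecular formula from the SMILES: C9H13FO3.
DoU = (2C + 2 + N − H − X)/2 = (2·9 + 2 + 0 − 13 − 1)/2 = 6/2 = 3.
(Structurally: 1 ring(s) + 2 π bond(s) = 3.)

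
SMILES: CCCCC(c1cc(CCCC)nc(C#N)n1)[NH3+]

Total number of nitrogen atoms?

4

The symbol for nitrogen appears 4 times in the SMILES.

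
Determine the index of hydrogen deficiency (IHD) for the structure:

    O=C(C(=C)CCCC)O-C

Molecular formula from the SMILES: C8H14O2.
DoU = (2C + 2 + N − H − X)/2 = (2·8 + 2 + 0 − 14 − 0)/2 = 4/2 = 2.
(Structurally: 0 ring(s) + 2 π bond(s) = 2.)

2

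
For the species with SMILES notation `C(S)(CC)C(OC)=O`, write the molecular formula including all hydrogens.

C5H10O2S

Heavy atoms from the SMILES: 5 C, 2 O, 1 S.
Implicit hydrogens by atom environment:
  2 × C: 3 H each → 6
  2 × O: no H
  1 × C: 2 H
  1 × C: 1 H
  1 × C: no H
  1 × S: 1 H
  Total hydrogens = 10.
Molecular formula: C5H10O2S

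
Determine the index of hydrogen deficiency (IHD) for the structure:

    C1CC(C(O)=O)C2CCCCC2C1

3

Molecular formula from the SMILES: C11H18O2.
DoU = (2C + 2 + N − H − X)/2 = (2·11 + 2 + 0 − 18 − 0)/2 = 6/2 = 3.
(Structurally: 2 ring(s) + 1 π bond(s) = 3.)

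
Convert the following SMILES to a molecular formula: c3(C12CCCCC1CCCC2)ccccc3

C16H22

Heavy atoms from the SMILES: 16 C.
Implicit hydrogens by atom environment:
  8 × C: 2 H each → 16
  5 × C (aromatic): 1 H each → 5
  1 × C: 1 H
  1 × C: no H
  1 × C (aromatic): no H
  Total hydrogens = 22.
Molecular formula: C16H22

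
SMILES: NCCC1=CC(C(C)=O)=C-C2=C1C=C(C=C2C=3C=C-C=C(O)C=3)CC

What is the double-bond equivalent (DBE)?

Molecular formula from the SMILES: C22H23NO2.
DoU = (2C + 2 + N − H − X)/2 = (2·22 + 2 + 1 − 23 − 0)/2 = 24/2 = 12.
(Structurally: 3 ring(s) + 9 π bond(s) = 12.)

12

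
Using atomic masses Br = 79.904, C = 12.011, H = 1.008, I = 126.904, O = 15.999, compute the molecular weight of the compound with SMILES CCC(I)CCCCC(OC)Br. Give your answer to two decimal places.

Molecular formula: C9H18BrIO.
M = 1×79.904 + 9×12.011 + 18×1.008 + 1×126.904 + 1×15.999 = 349.05 g/mol.

349.05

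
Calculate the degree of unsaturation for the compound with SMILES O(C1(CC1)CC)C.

1

Molecular formula from the SMILES: C6H12O.
DoU = (2C + 2 + N − H − X)/2 = (2·6 + 2 + 0 − 12 − 0)/2 = 2/2 = 1.
(Structurally: 1 ring(s) + 0 π bond(s) = 1.)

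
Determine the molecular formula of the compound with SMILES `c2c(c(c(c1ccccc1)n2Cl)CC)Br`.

C12H11BrClN

Heavy atoms from the SMILES: 1 Br, 12 C, 1 Cl, 1 N.
Implicit hydrogens by atom environment:
  6 × C (aromatic): 1 H each → 6
  4 × C (aromatic): no H
  1 × Br: no H
  1 × C: 3 H
  1 × C: 2 H
  1 × Cl: no H
  1 × N (aromatic): no H
  Total hydrogens = 11.
Molecular formula: C12H11BrClN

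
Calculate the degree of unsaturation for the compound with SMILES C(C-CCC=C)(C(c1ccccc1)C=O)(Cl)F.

Molecular formula from the SMILES: C14H16ClFO.
DoU = (2C + 2 + N − H − X)/2 = (2·14 + 2 + 0 − 16 − 2)/2 = 12/2 = 6.
(Structurally: 1 ring(s) + 5 π bond(s) = 6.)

6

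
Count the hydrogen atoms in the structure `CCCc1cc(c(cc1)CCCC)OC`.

22

Hydrogens are implicit in SMILES; fill each atom to its normal valence:
  5 × C: 2 H each → 10
  3 × C: 3 H each → 9
  3 × C (aromatic): 1 H each → 3
  3 × C (aromatic): no H
  1 × O: no H
  Total hydrogens = 22.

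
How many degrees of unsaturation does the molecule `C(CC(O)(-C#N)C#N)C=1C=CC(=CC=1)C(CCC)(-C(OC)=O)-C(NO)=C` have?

10

Molecular formula from the SMILES: C19H23N3O4.
DoU = (2C + 2 + N − H − X)/2 = (2·19 + 2 + 3 − 23 − 0)/2 = 20/2 = 10.
(Structurally: 1 ring(s) + 9 π bond(s) = 10.)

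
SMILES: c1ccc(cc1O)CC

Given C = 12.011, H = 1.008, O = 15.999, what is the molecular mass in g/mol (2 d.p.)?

122.17

Molecular formula: C8H10O.
M = 8×12.011 + 10×1.008 + 1×15.999 = 122.17 g/mol.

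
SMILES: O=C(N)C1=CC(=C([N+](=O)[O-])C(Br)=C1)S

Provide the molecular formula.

C7H5BrN2O3S

Heavy atoms from the SMILES: 1 Br, 7 C, 2 N, 3 O, 1 S.
Implicit hydrogens by atom environment:
  4 × C (aromatic): no H
  2 × C (aromatic): 1 H each → 2
  2 × O: no H
  1 × Br: no H
  1 × C: no H
  1 × N: 2 H
  1 × N (charge +1): no H
  1 × O (charge -1): no H
  1 × S: 1 H
  Total hydrogens = 5.
Molecular formula: C7H5BrN2O3S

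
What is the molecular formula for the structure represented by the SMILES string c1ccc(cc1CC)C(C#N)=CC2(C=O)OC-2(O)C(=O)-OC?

C16H15NO5

Heavy atoms from the SMILES: 16 C, 1 N, 5 O.
Implicit hydrogens by atom environment:
  5 × C: no H
  4 × C (aromatic): 1 H each → 4
  4 × O: no H
  2 × C: 3 H each → 6
  2 × C: 1 H each → 2
  2 × C (aromatic): no H
  1 × C: 2 H
  1 × N: no H
  1 × O: 1 H
  Total hydrogens = 15.
Molecular formula: C16H15NO5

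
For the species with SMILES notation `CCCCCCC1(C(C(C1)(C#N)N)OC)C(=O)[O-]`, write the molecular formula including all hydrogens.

C13H21N2O3-

Heavy atoms from the SMILES: 13 C, 2 N, 3 O.
Implicit hydrogens by atom environment:
  6 × C: 2 H each → 12
  4 × C: no H
  2 × C: 3 H each → 6
  2 × O: no H
  1 × C: 1 H
  1 × N: 2 H
  1 × N: no H
  1 × O (charge -1): no H
  Total hydrogens = 21.
Net charge -1.
Molecular formula: C13H21N2O3-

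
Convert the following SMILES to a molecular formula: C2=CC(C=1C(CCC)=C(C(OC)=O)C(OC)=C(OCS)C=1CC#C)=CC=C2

C22H24O4S

Heavy atoms from the SMILES: 22 C, 4 O, 1 S.
Implicit hydrogens by atom environment:
  7 × C (aromatic): no H
  5 × C (aromatic): 1 H each → 5
  4 × C: 2 H each → 8
  4 × O: no H
  3 × C: 3 H each → 9
  2 × C: no H
  1 × C: 1 H
  1 × S: 1 H
  Total hydrogens = 24.
Molecular formula: C22H24O4S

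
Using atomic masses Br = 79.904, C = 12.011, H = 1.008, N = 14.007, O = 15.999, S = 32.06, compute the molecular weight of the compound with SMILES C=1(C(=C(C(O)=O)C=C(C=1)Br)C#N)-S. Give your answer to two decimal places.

Molecular formula: C8H4BrNO2S.
M = 1×79.904 + 8×12.011 + 4×1.008 + 1×14.007 + 2×15.999 + 1×32.06 = 258.09 g/mol.

258.09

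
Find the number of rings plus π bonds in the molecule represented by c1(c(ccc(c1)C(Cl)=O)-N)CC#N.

Molecular formula from the SMILES: C9H7ClN2O.
DoU = (2C + 2 + N − H − X)/2 = (2·9 + 2 + 2 − 7 − 1)/2 = 14/2 = 7.
(Structurally: 1 ring(s) + 6 π bond(s) = 7.)

7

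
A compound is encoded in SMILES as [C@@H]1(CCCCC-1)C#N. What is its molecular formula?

C7H11N

Heavy atoms from the SMILES: 7 C, 1 N.
Implicit hydrogens by atom environment:
  5 × C: 2 H each → 10
  1 × C: 1 H
  1 × C: no H
  1 × N: no H
  Total hydrogens = 11.
Molecular formula: C7H11N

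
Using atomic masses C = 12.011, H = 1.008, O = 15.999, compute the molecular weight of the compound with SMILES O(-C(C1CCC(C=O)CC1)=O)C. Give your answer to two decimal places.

Molecular formula: C9H14O3.
M = 9×12.011 + 14×1.008 + 3×15.999 = 170.21 g/mol.

170.21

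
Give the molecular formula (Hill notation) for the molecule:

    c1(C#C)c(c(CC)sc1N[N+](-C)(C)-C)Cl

C11H16ClN2S+

Heavy atoms from the SMILES: 11 C, 1 Cl, 2 N, 1 S.
Implicit hydrogens by atom environment:
  4 × C: 3 H each → 12
  4 × C (aromatic): no H
  1 × C: 2 H
  1 × C: 1 H
  1 × C: no H
  1 × Cl: no H
  1 × N: 1 H
  1 × N (charge +1): no H
  1 × S (aromatic): no H
  Total hydrogens = 16.
Net charge +1.
Molecular formula: C11H16ClN2S+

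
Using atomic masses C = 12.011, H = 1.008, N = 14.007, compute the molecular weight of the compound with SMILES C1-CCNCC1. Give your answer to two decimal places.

Molecular formula: C5H11N.
M = 5×12.011 + 11×1.008 + 1×14.007 = 85.15 g/mol.

85.15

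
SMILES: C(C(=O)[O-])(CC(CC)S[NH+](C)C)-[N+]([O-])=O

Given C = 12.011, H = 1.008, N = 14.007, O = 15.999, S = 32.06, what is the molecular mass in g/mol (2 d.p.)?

236.29

Molecular formula: C8H16N2O4S.
M = 8×12.011 + 16×1.008 + 2×14.007 + 4×15.999 + 1×32.06 = 236.29 g/mol.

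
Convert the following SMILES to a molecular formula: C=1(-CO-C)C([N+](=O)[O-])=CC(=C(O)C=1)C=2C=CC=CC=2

Heavy atoms from the SMILES: 14 C, 1 N, 4 O.
Implicit hydrogens by atom environment:
  7 × C (aromatic): 1 H each → 7
  5 × C (aromatic): no H
  2 × O: no H
  1 × C: 3 H
  1 × C: 2 H
  1 × N (charge +1): no H
  1 × O: 1 H
  1 × O (charge -1): no H
  Total hydrogens = 13.
Molecular formula: C14H13NO4

C14H13NO4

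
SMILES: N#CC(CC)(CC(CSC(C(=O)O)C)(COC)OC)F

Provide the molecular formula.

Heavy atoms from the SMILES: 13 C, 1 F, 1 N, 4 O, 1 S.
Implicit hydrogens by atom environment:
  4 × C: 3 H each → 12
  4 × C: 2 H each → 8
  4 × C: no H
  3 × O: no H
  1 × C: 1 H
  1 × F: no H
  1 × N: no H
  1 × O: 1 H
  1 × S: no H
  Total hydrogens = 22.
Molecular formula: C13H22FNO4S

C13H22FNO4S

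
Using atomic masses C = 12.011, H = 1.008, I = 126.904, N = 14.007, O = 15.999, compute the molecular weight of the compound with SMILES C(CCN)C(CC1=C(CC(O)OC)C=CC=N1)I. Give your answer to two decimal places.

364.23

Molecular formula: C13H21IN2O2.
M = 13×12.011 + 21×1.008 + 1×126.904 + 2×14.007 + 2×15.999 = 364.23 g/mol.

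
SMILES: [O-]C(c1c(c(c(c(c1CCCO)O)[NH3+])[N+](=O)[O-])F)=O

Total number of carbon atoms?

The symbol for carbon appears 10 times in the SMILES. Lowercase c denotes aromatic carbon and counts toward C.

10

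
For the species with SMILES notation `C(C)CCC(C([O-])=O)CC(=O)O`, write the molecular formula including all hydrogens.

C8H13O4-

Heavy atoms from the SMILES: 8 C, 4 O.
Implicit hydrogens by atom environment:
  4 × C: 2 H each → 8
  2 × C: no H
  2 × O: no H
  1 × C: 3 H
  1 × C: 1 H
  1 × O: 1 H
  1 × O (charge -1): no H
  Total hydrogens = 13.
Net charge -1.
Molecular formula: C8H13O4-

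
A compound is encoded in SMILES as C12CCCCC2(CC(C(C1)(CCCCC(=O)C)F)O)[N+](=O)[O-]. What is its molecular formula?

Heavy atoms from the SMILES: 16 C, 1 F, 1 N, 4 O.
Implicit hydrogens by atom environment:
  10 × C: 2 H each → 20
  3 × C: no H
  2 × C: 1 H each → 2
  2 × O: no H
  1 × C: 3 H
  1 × F: no H
  1 × N (charge +1): no H
  1 × O: 1 H
  1 × O (charge -1): no H
  Total hydrogens = 26.
Molecular formula: C16H26FNO4

C16H26FNO4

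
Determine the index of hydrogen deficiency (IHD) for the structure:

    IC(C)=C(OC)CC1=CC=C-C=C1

5

Molecular formula from the SMILES: C11H13IO.
DoU = (2C + 2 + N − H − X)/2 = (2·11 + 2 + 0 − 13 − 1)/2 = 10/2 = 5.
(Structurally: 1 ring(s) + 4 π bond(s) = 5.)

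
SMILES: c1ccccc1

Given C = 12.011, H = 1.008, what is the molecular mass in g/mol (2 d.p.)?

78.11

Molecular formula: C6H6.
M = 6×12.011 + 6×1.008 = 78.11 g/mol.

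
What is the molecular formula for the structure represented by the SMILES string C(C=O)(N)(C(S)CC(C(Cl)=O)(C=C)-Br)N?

Heavy atoms from the SMILES: 1 Br, 8 C, 1 Cl, 2 N, 2 O, 1 S.
Implicit hydrogens by atom environment:
  3 × C: 1 H each → 3
  3 × C: no H
  2 × C: 2 H each → 4
  2 × N: 2 H each → 4
  2 × O: no H
  1 × Br: no H
  1 × Cl: no H
  1 × S: 1 H
  Total hydrogens = 12.
Molecular formula: C8H12BrClN2O2S

C8H12BrClN2O2S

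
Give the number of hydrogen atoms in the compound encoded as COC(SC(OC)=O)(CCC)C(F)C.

Hydrogens are implicit in SMILES; fill each atom to its normal valence:
  4 × C: 3 H each → 12
  3 × O: no H
  2 × C: 2 H each → 4
  2 × C: no H
  1 × C: 1 H
  1 × F: no H
  1 × S: no H
  Total hydrogens = 17.

17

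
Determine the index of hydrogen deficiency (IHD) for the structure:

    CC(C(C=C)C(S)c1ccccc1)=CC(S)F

Molecular formula from the SMILES: C14H17FS2.
DoU = (2C + 2 + N − H − X)/2 = (2·14 + 2 + 0 − 17 − 1)/2 = 12/2 = 6.
(Structurally: 1 ring(s) + 5 π bond(s) = 6.)

6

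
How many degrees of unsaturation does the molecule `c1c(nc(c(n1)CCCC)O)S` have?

4

Molecular formula from the SMILES: C8H12N2OS.
DoU = (2C + 2 + N − H − X)/2 = (2·8 + 2 + 2 − 12 − 0)/2 = 8/2 = 4.
(Structurally: 1 ring(s) + 3 π bond(s) = 4.)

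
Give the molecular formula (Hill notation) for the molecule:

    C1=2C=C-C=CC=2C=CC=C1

C10H8

Heavy atoms from the SMILES: 10 C.
Implicit hydrogens by atom environment:
  8 × C (aromatic): 1 H each → 8
  2 × C (aromatic): no H
  Total hydrogens = 8.
Molecular formula: C10H8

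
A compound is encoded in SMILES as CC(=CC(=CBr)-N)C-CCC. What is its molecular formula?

Heavy atoms from the SMILES: 1 Br, 9 C, 1 N.
Implicit hydrogens by atom environment:
  3 × C: 2 H each → 6
  2 × C: 3 H each → 6
  2 × C: 1 H each → 2
  2 × C: no H
  1 × Br: no H
  1 × N: 2 H
  Total hydrogens = 16.
Molecular formula: C9H16BrN

C9H16BrN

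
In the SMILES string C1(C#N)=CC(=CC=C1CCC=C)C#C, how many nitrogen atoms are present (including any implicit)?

1

The symbol for nitrogen appears 1 time in the SMILES.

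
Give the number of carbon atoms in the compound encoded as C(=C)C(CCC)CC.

The symbol for carbon appears 8 times in the SMILES.

8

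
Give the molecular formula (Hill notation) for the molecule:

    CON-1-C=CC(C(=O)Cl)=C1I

Heavy atoms from the SMILES: 6 C, 1 Cl, 1 I, 1 N, 2 O.
Implicit hydrogens by atom environment:
  2 × C (aromatic): 1 H each → 2
  2 × C (aromatic): no H
  2 × O: no H
  1 × C: 3 H
  1 × C: no H
  1 × Cl: no H
  1 × I: no H
  1 × N (aromatic): no H
  Total hydrogens = 5.
Molecular formula: C6H5ClINO2

C6H5ClINO2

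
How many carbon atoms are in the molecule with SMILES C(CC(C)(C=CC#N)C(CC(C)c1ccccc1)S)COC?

The symbol for carbon appears 19 times in the SMILES. Lowercase c denotes aromatic carbon and counts toward C.

19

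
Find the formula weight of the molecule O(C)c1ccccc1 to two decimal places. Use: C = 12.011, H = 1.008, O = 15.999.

Molecular formula: C7H8O.
M = 7×12.011 + 8×1.008 + 1×15.999 = 108.14 g/mol.

108.14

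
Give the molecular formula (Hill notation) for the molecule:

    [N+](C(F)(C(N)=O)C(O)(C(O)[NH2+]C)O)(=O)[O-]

Heavy atoms from the SMILES: 5 C, 1 F, 3 N, 6 O.
Implicit hydrogens by atom environment:
  3 × C: no H
  3 × O: 1 H each → 3
  2 × O: no H
  1 × C: 3 H
  1 × C: 1 H
  1 × F: no H
  1 × N: 2 H
  1 × N (charge +1): 2 H
  1 × N (charge +1): no H
  1 × O (charge -1): no H
  Total hydrogens = 11.
Net charge +1.
Molecular formula: C5H11FN3O6+

C5H11FN3O6+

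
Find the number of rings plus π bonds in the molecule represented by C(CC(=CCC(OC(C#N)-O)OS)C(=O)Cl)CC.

Molecular formula from the SMILES: C11H16ClNO4S.
DoU = (2C + 2 + N − H − X)/2 = (2·11 + 2 + 1 − 16 − 1)/2 = 8/2 = 4.
(Structurally: 0 ring(s) + 4 π bond(s) = 4.)

4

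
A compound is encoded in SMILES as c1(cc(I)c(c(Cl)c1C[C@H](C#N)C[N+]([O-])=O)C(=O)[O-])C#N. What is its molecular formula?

C12H6ClIN3O4-

Heavy atoms from the SMILES: 12 C, 1 Cl, 1 I, 3 N, 4 O.
Implicit hydrogens by atom environment:
  5 × C (aromatic): no H
  3 × C: no H
  2 × C: 2 H each → 4
  2 × N: no H
  2 × O: no H
  2 × O (charge -1): no H
  1 × C (aromatic): 1 H
  1 × C: 1 H
  1 × Cl: no H
  1 × I: no H
  1 × N (charge +1): no H
  Total hydrogens = 6.
Net charge -1.
Molecular formula: C12H6ClIN3O4-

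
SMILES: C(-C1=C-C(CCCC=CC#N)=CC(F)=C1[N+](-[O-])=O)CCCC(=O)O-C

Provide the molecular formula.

Heavy atoms from the SMILES: 18 C, 1 F, 2 N, 4 O.
Implicit hydrogens by atom environment:
  7 × C: 2 H each → 14
  4 × C (aromatic): no H
  3 × O: no H
  2 × C (aromatic): 1 H each → 2
  2 × C: 1 H each → 2
  2 × C: no H
  1 × C: 3 H
  1 × F: no H
  1 × N: no H
  1 × N (charge +1): no H
  1 × O (charge -1): no H
  Total hydrogens = 21.
Molecular formula: C18H21FN2O4

C18H21FN2O4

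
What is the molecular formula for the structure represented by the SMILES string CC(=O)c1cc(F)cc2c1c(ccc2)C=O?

Heavy atoms from the SMILES: 13 C, 1 F, 2 O.
Implicit hydrogens by atom environment:
  5 × C (aromatic): 1 H each → 5
  5 × C (aromatic): no H
  2 × O: no H
  1 × C: 3 H
  1 × C: 1 H
  1 × C: no H
  1 × F: no H
  Total hydrogens = 9.
Molecular formula: C13H9FO2

C13H9FO2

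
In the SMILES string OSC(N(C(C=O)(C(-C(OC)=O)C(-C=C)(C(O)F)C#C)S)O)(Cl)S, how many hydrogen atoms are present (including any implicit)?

Hydrogens are implicit in SMILES; fill each atom to its normal valence:
  5 × C: 1 H each → 5
  5 × C: no H
  3 × O: 1 H each → 3
  3 × O: no H
  2 × S: 1 H each → 2
  1 × C: 3 H
  1 × C: 2 H
  1 × Cl: no H
  1 × F: no H
  1 × N: no H
  1 × S: no H
  Total hydrogens = 15.

15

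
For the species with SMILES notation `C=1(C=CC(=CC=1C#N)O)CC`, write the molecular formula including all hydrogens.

Heavy atoms from the SMILES: 9 C, 1 N, 1 O.
Implicit hydrogens by atom environment:
  3 × C (aromatic): 1 H each → 3
  3 × C (aromatic): no H
  1 × C: 3 H
  1 × C: 2 H
  1 × C: no H
  1 × N: no H
  1 × O: 1 H
  Total hydrogens = 9.
Molecular formula: C9H9NO

C9H9NO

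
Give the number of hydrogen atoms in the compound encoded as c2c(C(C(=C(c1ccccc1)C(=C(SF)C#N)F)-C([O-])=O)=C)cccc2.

Hydrogens are implicit in SMILES; fill each atom to its normal valence:
  10 × C (aromatic): 1 H each → 10
  7 × C: no H
  2 × C (aromatic): no H
  2 × F: no H
  1 × C: 2 H
  1 × N: no H
  1 × O: no H
  1 × O (charge -1): no H
  1 × S: no H
  Total hydrogens = 12.

12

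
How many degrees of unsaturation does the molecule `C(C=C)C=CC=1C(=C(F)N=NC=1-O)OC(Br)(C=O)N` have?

Molecular formula from the SMILES: C11H11BrFN3O3.
DoU = (2C + 2 + N − H − X)/2 = (2·11 + 2 + 3 − 11 − 2)/2 = 14/2 = 7.
(Structurally: 1 ring(s) + 6 π bond(s) = 7.)

7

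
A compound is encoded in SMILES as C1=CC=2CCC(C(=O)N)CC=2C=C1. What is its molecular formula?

Heavy atoms from the SMILES: 11 C, 1 N, 1 O.
Implicit hydrogens by atom environment:
  4 × C (aromatic): 1 H each → 4
  3 × C: 2 H each → 6
  2 × C (aromatic): no H
  1 × C: 1 H
  1 × C: no H
  1 × N: 2 H
  1 × O: no H
  Total hydrogens = 13.
Molecular formula: C11H13NO

C11H13NO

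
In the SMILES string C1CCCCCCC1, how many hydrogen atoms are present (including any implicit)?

Hydrogens are implicit in SMILES; fill each atom to its normal valence:
  8 × C: 2 H each → 16
  Total hydrogens = 16.

16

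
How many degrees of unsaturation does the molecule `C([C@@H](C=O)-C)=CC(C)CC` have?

Molecular formula from the SMILES: C9H16O.
DoU = (2C + 2 + N − H − X)/2 = (2·9 + 2 + 0 − 16 − 0)/2 = 4/2 = 2.
(Structurally: 0 ring(s) + 2 π bond(s) = 2.)

2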